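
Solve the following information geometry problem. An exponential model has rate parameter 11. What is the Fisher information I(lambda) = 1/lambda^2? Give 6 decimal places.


Fisher information for exponential: I(lambda) = 1/lambda^2.
lambda = 11, lambda^2 = 121.
I = 1/121 = 0.008264

0.008264


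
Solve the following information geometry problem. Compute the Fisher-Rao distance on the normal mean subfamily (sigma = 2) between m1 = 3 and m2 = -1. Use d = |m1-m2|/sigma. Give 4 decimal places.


On the fixed-variance normal subfamily, geodesic distance = |m1-m2|/sigma.
|3 - -1| = 4.
sigma = 2.
d = 4/2 = 2.0000

2.0000


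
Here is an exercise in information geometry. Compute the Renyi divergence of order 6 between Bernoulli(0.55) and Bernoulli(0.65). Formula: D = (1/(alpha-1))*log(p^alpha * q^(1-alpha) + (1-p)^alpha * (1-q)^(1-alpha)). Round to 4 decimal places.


Renyi divergence of order alpha between Bernoulli distributions:
D = (1/(alpha-1))*log(p^alpha * q^(1-alpha) + (1-p)^alpha * (1-q)^(1-alpha)).
alpha = 6, p = 0.55, q = 0.65.
p^alpha * q^(1-alpha) = 0.55^6 * 0.65^-5 = 0.238566.
(1-p)^alpha * (1-q)^(1-alpha) = 0.45^6 * 0.35^-5 = 1.581011.
sum = 0.238566 + 1.581011 = 1.819577.
D = (1/5)*log(1.819577) = 0.1197

0.1197


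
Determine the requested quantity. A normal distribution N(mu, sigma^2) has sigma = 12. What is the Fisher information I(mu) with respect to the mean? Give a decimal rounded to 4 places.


The Fisher information for the mean of a normal distribution is I(mu) = 1/sigma^2.
sigma = 12, so sigma^2 = 144.
I(mu) = 1/144 = 0.0069

0.0069


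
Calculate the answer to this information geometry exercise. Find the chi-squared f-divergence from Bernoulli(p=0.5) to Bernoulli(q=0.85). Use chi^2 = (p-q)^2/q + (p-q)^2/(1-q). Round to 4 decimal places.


Chi-squared divergence between Bernoulli distributions:
chi^2 = (p-q)^2/q + (p-q)^2/(1-q).
p = 0.5, q = 0.85, p-q = -0.35.
(p-q)^2 = 0.1225.
term1 = 0.1225/0.85 = 0.144118.
term2 = 0.1225/0.15 = 0.816667.
chi^2 = 0.144118 + 0.816667 = 0.9608

0.9608


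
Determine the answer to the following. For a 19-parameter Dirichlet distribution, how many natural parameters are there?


Exponential family dimension calculation:
Dirichlet with 19 components has 19 natural parameters.

19


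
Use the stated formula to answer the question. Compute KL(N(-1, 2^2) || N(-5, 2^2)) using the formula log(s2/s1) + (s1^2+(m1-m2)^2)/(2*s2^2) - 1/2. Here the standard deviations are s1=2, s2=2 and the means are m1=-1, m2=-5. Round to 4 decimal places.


KL divergence between normal distributions:
KL = log(s2/s1) + (s1^2 + (m1-m2)^2)/(2*s2^2) - 1/2.
log(2/2) = 0.0.
(2^2 + (-1--5)^2)/(2*2^2) = (4 + 16)/8 = 2.5.
KL = 0.0 + 2.5 - 0.5 = 2.0000

2.0000


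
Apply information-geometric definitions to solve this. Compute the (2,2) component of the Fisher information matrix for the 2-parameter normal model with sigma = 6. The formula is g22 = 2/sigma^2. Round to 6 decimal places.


For the 2-parameter normal family, the Fisher metric has:
  g11 = 1/sigma^2, g22 = 2/sigma^2.
sigma = 6, sigma^2 = 36.
g22 = 0.055556

0.055556


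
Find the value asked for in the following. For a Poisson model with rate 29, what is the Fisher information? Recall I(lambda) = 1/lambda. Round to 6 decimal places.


Fisher information for Poisson: I(lambda) = 1/lambda.
lambda = 29.
I(lambda) = 1/29 = 0.034483

0.034483


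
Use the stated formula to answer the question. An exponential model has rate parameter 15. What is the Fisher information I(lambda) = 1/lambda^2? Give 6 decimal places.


Fisher information for exponential: I(lambda) = 1/lambda^2.
lambda = 15, lambda^2 = 225.
I = 1/225 = 0.004444

0.004444


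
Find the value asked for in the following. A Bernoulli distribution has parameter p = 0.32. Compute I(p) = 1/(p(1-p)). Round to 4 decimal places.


For Bernoulli(p), Fisher information is I(p) = 1/(p*(1-p)).
p = 0.32, 1-p = 0.68.
p*(1-p) = 0.2176.
I(p) = 1/0.2176 = 4.5956

4.5956


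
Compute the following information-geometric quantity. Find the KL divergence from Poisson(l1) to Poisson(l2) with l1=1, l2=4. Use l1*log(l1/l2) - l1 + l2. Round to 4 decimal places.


KL divergence for Poisson:
KL = l1*log(l1/l2) - l1 + l2.
l1 = 1, l2 = 4.
log(1/4) = -1.386294.
l1*log(l1/l2) = 1 * -1.386294 = -1.386294.
KL = -1.386294 - 1 + 4 = 1.6137

1.6137


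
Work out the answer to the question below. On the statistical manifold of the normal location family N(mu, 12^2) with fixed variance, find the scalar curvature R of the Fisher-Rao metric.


This family has a single free parameter, so its statistical manifold
is 1-dimensional. The Riemann curvature tensor of any 1-dimensional
Riemannian manifold vanishes identically, so R = 0.

0


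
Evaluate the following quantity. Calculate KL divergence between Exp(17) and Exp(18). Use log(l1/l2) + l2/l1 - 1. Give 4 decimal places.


KL divergence for exponential family:
KL = log(l1/l2) + l2/l1 - 1.
log(17/18) = -0.057158.
18/17 = 1.058824.
KL = -0.057158 + 1.058824 - 1 = 0.0017

0.0017


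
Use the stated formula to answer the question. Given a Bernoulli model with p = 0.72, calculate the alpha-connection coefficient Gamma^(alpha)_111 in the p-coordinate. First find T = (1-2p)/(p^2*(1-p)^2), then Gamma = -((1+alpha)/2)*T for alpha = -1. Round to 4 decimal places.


Skewness (Amari-Chentsov) tensor: T = (1-2p)/(p^2*(1-p)^2).
p = 0.72, 1-2p = -0.44, p^2 = 0.5184, (1-p)^2 = 0.0784.
T = -0.44/(0.5184 * 0.0784) = -10.82609.
In the p-coordinate, Gamma^(alpha) = Gamma^(0) - (alpha/2)*T with Gamma^(0) = (1/2)*g'(p) = -T/2,
so Gamma^(alpha) = -((1+alpha)/2)*T.
alpha = -1, -(1+alpha)/2 = 0.0.
Gamma = 0.0 * -10.82609 = 0.0000

0.0000


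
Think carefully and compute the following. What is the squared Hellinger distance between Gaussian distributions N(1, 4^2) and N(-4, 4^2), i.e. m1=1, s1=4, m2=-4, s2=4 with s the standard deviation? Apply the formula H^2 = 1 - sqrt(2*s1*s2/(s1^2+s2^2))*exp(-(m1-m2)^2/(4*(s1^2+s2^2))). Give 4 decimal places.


Squared Hellinger distance for Gaussians:
H^2 = 1 - sqrt(2*s1*s2/(s1^2+s2^2)) * exp(-(m1-m2)^2/(4*(s1^2+s2^2))).
s1^2 = 16, s2^2 = 16, s1^2+s2^2 = 32.
sqrt(2*4*4/(32)) = 1.0.
(m1-m2)^2 = (5)^2 = 25.
exp(-25/(4*32)) = exp(-0.195312) = 0.822578.
H^2 = 1 - 1.0*0.822578 = 0.1774

0.1774


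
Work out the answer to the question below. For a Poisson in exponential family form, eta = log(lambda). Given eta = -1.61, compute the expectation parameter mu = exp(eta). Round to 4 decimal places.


Expectation parameter for Poisson exponential family:
mu = exp(eta).
eta = -1.61.
mu = exp(-1.61) = 0.1999

0.1999


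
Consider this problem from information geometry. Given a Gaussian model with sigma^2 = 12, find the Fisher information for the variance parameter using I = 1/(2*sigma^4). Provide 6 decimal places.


Fisher information for variance: I(sigma^2) = 1/(2*sigma^4).
sigma^2 = 12, so sigma^4 = 144.
I = 1/(2*144) = 1/288 = 0.003472

0.003472


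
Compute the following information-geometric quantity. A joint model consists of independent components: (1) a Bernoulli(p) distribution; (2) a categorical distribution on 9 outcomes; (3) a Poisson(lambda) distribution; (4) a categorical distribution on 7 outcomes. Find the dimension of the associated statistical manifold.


The dimension of a statistical manifold equals the number of free
(independent) real parameters of the model. For a product of independent
blocks the parameter counts add.
- Bernoulli (p): 1.
- categorical on 9 outcomes (probabilities sum to 1): 9-1 = 8.
- Poisson (lambda): 1.
- categorical on 7 outcomes (probabilities sum to 1): 7-1 = 6.
Total = 1 + 8 + 1 + 6 = 16.
Dimension = 16

16


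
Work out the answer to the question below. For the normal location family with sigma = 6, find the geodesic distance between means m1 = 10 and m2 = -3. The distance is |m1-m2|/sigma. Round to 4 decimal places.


On the fixed-variance normal subfamily, geodesic distance = |m1-m2|/sigma.
|10 - -3| = 13.
sigma = 6.
d = 13/6 = 2.1667

2.1667


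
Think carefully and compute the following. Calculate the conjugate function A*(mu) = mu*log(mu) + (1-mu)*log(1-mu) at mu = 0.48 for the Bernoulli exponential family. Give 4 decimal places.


Legendre transform for Bernoulli:
A*(mu) = mu*log(mu) + (1-mu)*log(1-mu).
mu = 0.48, 1-mu = 0.52.
mu*log(mu) = 0.48*log(0.48) = -0.352305.
(1-mu)*log(1-mu) = 0.52*log(0.52) = -0.340042.
A* = -0.352305 + -0.340042 = -0.6923

-0.6923


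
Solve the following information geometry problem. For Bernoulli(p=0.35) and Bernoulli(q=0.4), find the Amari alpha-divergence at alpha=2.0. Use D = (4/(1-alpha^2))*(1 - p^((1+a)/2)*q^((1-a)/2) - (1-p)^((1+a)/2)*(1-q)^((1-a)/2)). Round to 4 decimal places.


Amari alpha-divergence:
D = (4/(1-alpha^2))*(1 - p^((1+a)/2)*q^((1-a)/2) - (1-p)^((1+a)/2)*(1-q)^((1-a)/2)).
alpha = 2.0, p = 0.35, q = 0.4.
e1 = (1+alpha)/2 = 1.5, e2 = (1-alpha)/2 = -0.5.
t1 = p^e1 * q^e2 = 0.35^1.5 * 0.4^-0.5 = 0.327395.
t2 = (1-p)^e1 * (1-q)^e2 = 0.65^1.5 * 0.6^-0.5 = 0.676541.
4/(1-alpha^2) = -1.333333.
D = -1.333333*(1 - 0.327395 - 0.676541) = 0.0052

0.0052


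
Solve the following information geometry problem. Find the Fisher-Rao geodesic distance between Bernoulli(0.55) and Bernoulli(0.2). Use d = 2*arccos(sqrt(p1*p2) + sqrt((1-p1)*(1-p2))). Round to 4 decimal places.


Geodesic distance on Bernoulli manifold:
d(p1,p2) = 2*arccos(sqrt(p1*p2) + sqrt((1-p1)*(1-p2))).
sqrt(p1*p2) = sqrt(0.55*0.2) = 0.331662.
sqrt((1-p1)*(1-p2)) = sqrt(0.45*0.8) = 0.6.
arg = 0.331662 + 0.6 = 0.931662.
d = 2*arccos(0.931662) = 0.7437

0.7437


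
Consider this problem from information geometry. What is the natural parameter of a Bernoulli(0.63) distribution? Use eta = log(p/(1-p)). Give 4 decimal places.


Natural parameter for Bernoulli: eta = log(p/(1-p)).
p = 0.63, 1-p = 0.37.
p/(1-p) = 1.702703.
eta = log(1.702703) = 0.5322

0.5322


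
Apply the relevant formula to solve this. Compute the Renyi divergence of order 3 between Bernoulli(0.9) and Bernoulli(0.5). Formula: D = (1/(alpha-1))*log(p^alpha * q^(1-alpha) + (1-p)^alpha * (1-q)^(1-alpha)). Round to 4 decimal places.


Renyi divergence of order alpha between Bernoulli distributions:
D = (1/(alpha-1))*log(p^alpha * q^(1-alpha) + (1-p)^alpha * (1-q)^(1-alpha)).
alpha = 3, p = 0.9, q = 0.5.
p^alpha * q^(1-alpha) = 0.9^3 * 0.5^-2 = 2.916.
(1-p)^alpha * (1-q)^(1-alpha) = 0.1^3 * 0.5^-2 = 0.004.
sum = 2.916 + 0.004 = 2.92.
D = (1/2)*log(2.92) = 0.5358

0.5358


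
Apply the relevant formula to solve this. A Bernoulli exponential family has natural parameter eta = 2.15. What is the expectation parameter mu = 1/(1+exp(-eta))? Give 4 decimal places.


Dual coordinate (expectation parameter) for Bernoulli:
mu = 1/(1+exp(-eta)).
eta = 2.15.
exp(-eta) = exp(-2.15) = 0.116484.
mu = 1/(1+0.116484) = 0.8957

0.8957


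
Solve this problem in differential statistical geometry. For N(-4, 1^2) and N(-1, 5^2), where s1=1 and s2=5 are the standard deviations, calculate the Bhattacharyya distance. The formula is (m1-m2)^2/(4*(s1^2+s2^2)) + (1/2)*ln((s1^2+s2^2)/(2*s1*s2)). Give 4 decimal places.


Bhattacharyya distance between two Gaussians:
DB = (m1-m2)^2/(4*(s1^2+s2^2)) + (1/2)*ln((s1^2+s2^2)/(2*s1*s2)).
(m1-m2)^2 = (-3)^2 = 9.
s1^2+s2^2 = 1 + 25 = 26.
term1 = 9/104 = 0.086538.
term2 = 0.5*ln(26/10.0) = 0.477756.
DB = 0.086538 + 0.477756 = 0.5643

0.5643


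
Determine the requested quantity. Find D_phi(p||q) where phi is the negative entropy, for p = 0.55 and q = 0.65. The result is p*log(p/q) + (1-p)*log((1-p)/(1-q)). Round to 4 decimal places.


Bregman divergence with negative entropy generator:
D = p*log(p/q) + (1-p)*log((1-p)/(1-q)).
p = 0.55, q = 0.65.
p*log(p/q) = 0.55*log(0.55/0.65) = -0.09188.
(1-p)*log((1-p)/(1-q)) = 0.45*log(0.45/0.35) = 0.113091.
D = -0.09188 + 0.113091 = 0.0212

0.0212


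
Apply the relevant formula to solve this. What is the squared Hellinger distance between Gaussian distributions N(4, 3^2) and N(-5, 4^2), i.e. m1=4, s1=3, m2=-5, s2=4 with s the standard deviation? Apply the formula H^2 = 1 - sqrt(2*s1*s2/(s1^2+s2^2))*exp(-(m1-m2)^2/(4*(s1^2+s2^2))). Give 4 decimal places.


Squared Hellinger distance for Gaussians:
H^2 = 1 - sqrt(2*s1*s2/(s1^2+s2^2)) * exp(-(m1-m2)^2/(4*(s1^2+s2^2))).
s1^2 = 9, s2^2 = 16, s1^2+s2^2 = 25.
sqrt(2*3*4/(25)) = 0.979796.
(m1-m2)^2 = (9)^2 = 81.
exp(-81/(4*25)) = exp(-0.81) = 0.444858.
H^2 = 1 - 0.979796*0.444858 = 0.5641

0.5641


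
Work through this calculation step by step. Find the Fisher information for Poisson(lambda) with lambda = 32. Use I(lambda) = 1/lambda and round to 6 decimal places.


Fisher information for Poisson: I(lambda) = 1/lambda.
lambda = 32.
I(lambda) = 1/32 = 0.031250

0.031250


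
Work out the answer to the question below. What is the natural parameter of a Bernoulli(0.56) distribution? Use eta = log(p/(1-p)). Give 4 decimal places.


Natural parameter for Bernoulli: eta = log(p/(1-p)).
p = 0.56, 1-p = 0.44.
p/(1-p) = 1.272727.
eta = log(1.272727) = 0.2412

0.2412


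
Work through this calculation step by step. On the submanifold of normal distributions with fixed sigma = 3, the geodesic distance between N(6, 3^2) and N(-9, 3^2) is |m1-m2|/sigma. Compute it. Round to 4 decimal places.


On the fixed-variance normal subfamily, geodesic distance = |m1-m2|/sigma.
|6 - -9| = 15.
sigma = 3.
d = 15/3 = 5.0000

5.0000


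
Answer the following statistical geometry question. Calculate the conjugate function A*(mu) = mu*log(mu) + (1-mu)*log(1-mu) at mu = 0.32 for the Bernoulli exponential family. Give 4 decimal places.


Legendre transform for Bernoulli:
A*(mu) = mu*log(mu) + (1-mu)*log(1-mu).
mu = 0.32, 1-mu = 0.68.
mu*log(mu) = 0.32*log(0.32) = -0.364619.
(1-mu)*log(1-mu) = 0.68*log(0.68) = -0.26225.
A* = -0.364619 + -0.26225 = -0.6269

-0.6269


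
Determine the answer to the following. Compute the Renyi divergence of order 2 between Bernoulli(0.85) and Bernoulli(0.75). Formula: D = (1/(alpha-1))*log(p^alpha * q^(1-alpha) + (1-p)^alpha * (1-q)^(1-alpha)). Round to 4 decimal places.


Renyi divergence of order alpha between Bernoulli distributions:
D = (1/(alpha-1))*log(p^alpha * q^(1-alpha) + (1-p)^alpha * (1-q)^(1-alpha)).
alpha = 2, p = 0.85, q = 0.75.
p^alpha * q^(1-alpha) = 0.85^2 * 0.75^-1 = 0.963333.
(1-p)^alpha * (1-q)^(1-alpha) = 0.15^2 * 0.25^-1 = 0.09.
sum = 0.963333 + 0.09 = 1.053333.
D = (1/1)*log(1.053333) = 0.0520

0.0520


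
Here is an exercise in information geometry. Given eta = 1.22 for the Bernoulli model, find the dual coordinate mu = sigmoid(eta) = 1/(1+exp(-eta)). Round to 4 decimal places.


Dual coordinate (expectation parameter) for Bernoulli:
mu = 1/(1+exp(-eta)).
eta = 1.22.
exp(-eta) = exp(-1.22) = 0.29523.
mu = 1/(1+0.29523) = 0.7721

0.7721


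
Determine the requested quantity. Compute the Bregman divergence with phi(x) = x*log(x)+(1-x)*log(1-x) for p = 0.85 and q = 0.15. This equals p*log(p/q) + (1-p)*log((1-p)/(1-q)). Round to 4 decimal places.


Bregman divergence with negative entropy generator:
D = p*log(p/q) + (1-p)*log((1-p)/(1-q)).
p = 0.85, q = 0.15.
p*log(p/q) = 0.85*log(0.85/0.15) = 1.474411.
(1-p)*log((1-p)/(1-q)) = 0.15*log(0.15/0.85) = -0.26019.
D = 1.474411 + -0.26019 = 1.2142

1.2142


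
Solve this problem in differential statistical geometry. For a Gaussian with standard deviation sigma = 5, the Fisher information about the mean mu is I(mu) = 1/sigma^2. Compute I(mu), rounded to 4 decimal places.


The Fisher information for the mean of a normal distribution is I(mu) = 1/sigma^2.
sigma = 5, so sigma^2 = 25.
I(mu) = 1/25 = 0.0400

0.0400


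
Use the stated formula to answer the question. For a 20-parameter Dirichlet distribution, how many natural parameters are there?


Exponential family dimension calculation:
Dirichlet with 20 components has 20 natural parameters.

20


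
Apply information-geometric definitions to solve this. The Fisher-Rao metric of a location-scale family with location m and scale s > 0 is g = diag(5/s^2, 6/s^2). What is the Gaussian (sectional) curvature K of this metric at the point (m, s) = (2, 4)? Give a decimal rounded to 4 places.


The metric has the form g = (A dm^2 + B ds^2)/s^2 with A = 5, B = 6.
Substitute u = sqrt(A/B)*m: g = B*(du^2 + ds^2)/s^2, i.e. B times the
Poincare upper half-plane metric, which has constant Gaussian curvature -1.
Scaling a 2D metric by a constant c divides the Gaussian curvature by c,
so K = -1/B = -1/(6) = -0.1667 everywhere (the point (m, s) = (2, 4) is irrelevant:
the curvature is constant).
The requested Gaussian curvature is K = -0.1667.

-0.1667


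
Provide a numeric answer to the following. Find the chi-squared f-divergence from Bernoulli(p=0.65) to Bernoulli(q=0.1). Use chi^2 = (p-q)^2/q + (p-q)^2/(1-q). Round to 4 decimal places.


Chi-squared divergence between Bernoulli distributions:
chi^2 = (p-q)^2/q + (p-q)^2/(1-q).
p = 0.65, q = 0.1, p-q = 0.55.
(p-q)^2 = 0.3025.
term1 = 0.3025/0.1 = 3.025.
term2 = 0.3025/0.9 = 0.336111.
chi^2 = 3.025 + 0.336111 = 3.3611

3.3611


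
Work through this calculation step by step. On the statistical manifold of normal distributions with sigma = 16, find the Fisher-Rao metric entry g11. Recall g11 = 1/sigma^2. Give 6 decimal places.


For the 2-parameter normal family, the Fisher metric has:
  g11 = 1/sigma^2, g22 = 2/sigma^2.
sigma = 16, sigma^2 = 256.
g11 = 0.003906

0.003906


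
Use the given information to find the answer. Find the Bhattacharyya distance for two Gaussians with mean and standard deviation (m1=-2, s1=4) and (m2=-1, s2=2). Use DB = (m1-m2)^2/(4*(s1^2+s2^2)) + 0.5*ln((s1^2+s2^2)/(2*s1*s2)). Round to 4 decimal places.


Bhattacharyya distance between two Gaussians:
DB = (m1-m2)^2/(4*(s1^2+s2^2)) + (1/2)*ln((s1^2+s2^2)/(2*s1*s2)).
(m1-m2)^2 = (-1)^2 = 1.
s1^2+s2^2 = 16 + 4 = 20.
term1 = 1/80 = 0.0125.
term2 = 0.5*ln(20/16.0) = 0.111572.
DB = 0.0125 + 0.111572 = 0.1241

0.1241


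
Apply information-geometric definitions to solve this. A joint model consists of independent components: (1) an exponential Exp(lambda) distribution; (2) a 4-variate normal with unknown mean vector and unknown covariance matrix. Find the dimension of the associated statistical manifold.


The dimension of a statistical manifold equals the number of free
(independent) real parameters of the model. For a product of independent
blocks the parameter counts add.
- exponential (lambda): 1.
- 4-variate normal: 4 (mean) + 4*5/2 = 10 (symmetric covariance) = 14.
Total = 1 + 14 = 15.
Dimension = 15

15


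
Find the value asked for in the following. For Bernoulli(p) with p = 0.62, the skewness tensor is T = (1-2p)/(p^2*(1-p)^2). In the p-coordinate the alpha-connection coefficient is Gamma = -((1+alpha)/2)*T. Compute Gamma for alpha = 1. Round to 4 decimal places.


Skewness (Amari-Chentsov) tensor: T = (1-2p)/(p^2*(1-p)^2).
p = 0.62, 1-2p = -0.24, p^2 = 0.3844, (1-p)^2 = 0.1444.
T = -0.24/(0.3844 * 0.1444) = -4.323751.
In the p-coordinate, Gamma^(alpha) = Gamma^(0) - (alpha/2)*T with Gamma^(0) = (1/2)*g'(p) = -T/2,
so Gamma^(alpha) = -((1+alpha)/2)*T.
alpha = 1, -(1+alpha)/2 = -1.0.
Gamma = -1.0 * -4.323751 = 4.3238

4.3238


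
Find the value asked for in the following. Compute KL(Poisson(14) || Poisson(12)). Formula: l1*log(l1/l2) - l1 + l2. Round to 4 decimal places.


KL divergence for Poisson:
KL = l1*log(l1/l2) - l1 + l2.
l1 = 14, l2 = 12.
log(14/12) = 0.154151.
l1*log(l1/l2) = 14 * 0.154151 = 2.15811.
KL = 2.15811 - 14 + 12 = 0.1581

0.1581


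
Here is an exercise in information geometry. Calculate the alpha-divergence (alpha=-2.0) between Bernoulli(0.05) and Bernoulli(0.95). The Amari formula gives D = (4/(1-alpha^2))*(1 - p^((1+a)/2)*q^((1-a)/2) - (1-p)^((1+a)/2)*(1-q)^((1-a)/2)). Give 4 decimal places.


Amari alpha-divergence:
D = (4/(1-alpha^2))*(1 - p^((1+a)/2)*q^((1-a)/2) - (1-p)^((1+a)/2)*(1-q)^((1-a)/2)).
alpha = -2.0, p = 0.05, q = 0.95.
e1 = (1+alpha)/2 = -0.5, e2 = (1-alpha)/2 = 1.5.
t1 = p^e1 * q^e2 = 0.05^-0.5 * 0.95^1.5 = 4.140954.
t2 = (1-p)^e1 * (1-q)^e2 = 0.95^-0.5 * 0.05^1.5 = 0.011471.
4/(1-alpha^2) = -1.333333.
D = -1.333333*(1 - 4.140954 - 0.011471) = 4.2032

4.2032


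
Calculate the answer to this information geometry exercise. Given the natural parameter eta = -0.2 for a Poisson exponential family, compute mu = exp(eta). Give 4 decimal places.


Expectation parameter for Poisson exponential family:
mu = exp(eta).
eta = -0.2.
mu = exp(-0.2) = 0.8187

0.8187


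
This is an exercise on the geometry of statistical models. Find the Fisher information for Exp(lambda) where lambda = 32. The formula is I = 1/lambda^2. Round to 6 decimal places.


Fisher information for exponential: I(lambda) = 1/lambda^2.
lambda = 32, lambda^2 = 1024.
I = 1/1024 = 0.000977

0.000977


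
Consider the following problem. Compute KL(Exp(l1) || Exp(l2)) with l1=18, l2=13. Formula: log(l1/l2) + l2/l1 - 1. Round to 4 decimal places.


KL divergence for exponential family:
KL = log(l1/l2) + l2/l1 - 1.
log(18/13) = 0.325422.
13/18 = 0.722222.
KL = 0.325422 + 0.722222 - 1 = 0.0476

0.0476


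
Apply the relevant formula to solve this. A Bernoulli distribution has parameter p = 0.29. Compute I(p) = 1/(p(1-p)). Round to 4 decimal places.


For Bernoulli(p), Fisher information is I(p) = 1/(p*(1-p)).
p = 0.29, 1-p = 0.71.
p*(1-p) = 0.2059.
I(p) = 1/0.2059 = 4.8567

4.8567


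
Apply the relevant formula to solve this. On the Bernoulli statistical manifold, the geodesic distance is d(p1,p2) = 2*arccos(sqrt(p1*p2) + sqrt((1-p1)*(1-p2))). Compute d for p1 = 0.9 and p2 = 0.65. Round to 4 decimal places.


Geodesic distance on Bernoulli manifold:
d(p1,p2) = 2*arccos(sqrt(p1*p2) + sqrt((1-p1)*(1-p2))).
sqrt(p1*p2) = sqrt(0.9*0.65) = 0.764853.
sqrt((1-p1)*(1-p2)) = sqrt(0.1*0.35) = 0.187083.
arg = 0.764853 + 0.187083 = 0.951936.
d = 2*arccos(0.951936) = 0.6226

0.6226


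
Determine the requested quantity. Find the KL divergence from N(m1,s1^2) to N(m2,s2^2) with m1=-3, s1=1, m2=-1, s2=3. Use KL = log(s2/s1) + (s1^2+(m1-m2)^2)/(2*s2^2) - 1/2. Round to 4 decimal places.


KL divergence between normal distributions:
KL = log(s2/s1) + (s1^2 + (m1-m2)^2)/(2*s2^2) - 1/2.
log(3/1) = 1.098612.
(1^2 + (-3--1)^2)/(2*3^2) = (1 + 4)/18 = 0.277778.
KL = 1.098612 + 0.277778 - 0.5 = 0.8764

0.8764


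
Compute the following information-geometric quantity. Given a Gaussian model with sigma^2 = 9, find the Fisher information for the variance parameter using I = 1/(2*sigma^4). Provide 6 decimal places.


Fisher information for variance: I(sigma^2) = 1/(2*sigma^4).
sigma^2 = 9, so sigma^4 = 81.
I = 1/(2*81) = 1/162 = 0.006173

0.006173


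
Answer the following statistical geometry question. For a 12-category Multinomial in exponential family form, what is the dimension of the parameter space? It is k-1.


Exponential family dimension calculation:
For Multinomial with k=12 categories, dim = k-1 = 11.

11


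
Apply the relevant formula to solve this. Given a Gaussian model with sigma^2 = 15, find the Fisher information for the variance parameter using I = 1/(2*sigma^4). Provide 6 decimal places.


Fisher information for variance: I(sigma^2) = 1/(2*sigma^4).
sigma^2 = 15, so sigma^4 = 225.
I = 1/(2*225) = 1/450 = 0.002222

0.002222


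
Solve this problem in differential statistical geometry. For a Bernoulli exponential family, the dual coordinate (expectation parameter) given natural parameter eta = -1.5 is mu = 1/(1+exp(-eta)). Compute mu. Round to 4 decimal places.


Dual coordinate (expectation parameter) for Bernoulli:
mu = 1/(1+exp(-eta)).
eta = -1.5.
exp(-eta) = exp(1.5) = 4.481689.
mu = 1/(1+4.481689) = 0.1824

0.1824


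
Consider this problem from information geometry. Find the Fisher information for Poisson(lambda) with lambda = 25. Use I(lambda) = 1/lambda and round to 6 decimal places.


Fisher information for Poisson: I(lambda) = 1/lambda.
lambda = 25.
I(lambda) = 1/25 = 0.040000

0.040000


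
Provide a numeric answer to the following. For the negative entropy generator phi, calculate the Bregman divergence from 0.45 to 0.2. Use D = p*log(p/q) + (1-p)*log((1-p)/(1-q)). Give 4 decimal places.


Bregman divergence with negative entropy generator:
D = p*log(p/q) + (1-p)*log((1-p)/(1-q)).
p = 0.45, q = 0.2.
p*log(p/q) = 0.45*log(0.45/0.2) = 0.364919.
(1-p)*log((1-p)/(1-q)) = 0.55*log(0.55/0.8) = -0.206081.
D = 0.364919 + -0.206081 = 0.1588

0.1588


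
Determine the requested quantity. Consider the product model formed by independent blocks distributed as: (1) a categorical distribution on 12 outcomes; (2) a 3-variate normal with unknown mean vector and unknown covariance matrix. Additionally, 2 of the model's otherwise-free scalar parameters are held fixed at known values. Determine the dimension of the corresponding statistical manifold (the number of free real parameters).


The dimension of a statistical manifold equals the number of free
(independent) real parameters of the model. For a product of independent
blocks the parameter counts add.
- categorical on 12 outcomes (probabilities sum to 1): 12-1 = 11.
- 3-variate normal: 3 (mean) + 3*4/2 = 6 (symmetric covariance) = 9.
Total = 11 + 9 = 20.
2 parameter(s) fixed at known values: 20 - 2 = 18.
Dimension = 18

18


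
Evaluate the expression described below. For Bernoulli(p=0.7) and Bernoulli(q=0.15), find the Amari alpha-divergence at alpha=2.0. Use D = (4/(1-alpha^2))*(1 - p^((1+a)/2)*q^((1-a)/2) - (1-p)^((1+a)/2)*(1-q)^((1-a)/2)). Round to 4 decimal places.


Amari alpha-divergence:
D = (4/(1-alpha^2))*(1 - p^((1+a)/2)*q^((1-a)/2) - (1-p)^((1+a)/2)*(1-q)^((1-a)/2)).
alpha = 2.0, p = 0.7, q = 0.15.
e1 = (1+alpha)/2 = 1.5, e2 = (1-alpha)/2 = -0.5.
t1 = p^e1 * q^e2 = 0.7^1.5 * 0.15^-0.5 = 1.512173.
t2 = (1-p)^e1 * (1-q)^e2 = 0.3^1.5 * 0.85^-0.5 = 0.178227.
4/(1-alpha^2) = -1.333333.
D = -1.333333*(1 - 1.512173 - 0.178227) = 0.9205

0.9205


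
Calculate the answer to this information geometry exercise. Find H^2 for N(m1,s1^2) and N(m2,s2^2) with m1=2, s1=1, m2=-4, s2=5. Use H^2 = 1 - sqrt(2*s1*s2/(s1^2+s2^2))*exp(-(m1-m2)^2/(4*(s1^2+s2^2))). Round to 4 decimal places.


Squared Hellinger distance for Gaussians:
H^2 = 1 - sqrt(2*s1*s2/(s1^2+s2^2)) * exp(-(m1-m2)^2/(4*(s1^2+s2^2))).
s1^2 = 1, s2^2 = 25, s1^2+s2^2 = 26.
sqrt(2*1*5/(26)) = 0.620174.
(m1-m2)^2 = (6)^2 = 36.
exp(-36/(4*26)) = exp(-0.346154) = 0.707404.
H^2 = 1 - 0.620174*0.707404 = 0.5613

0.5613


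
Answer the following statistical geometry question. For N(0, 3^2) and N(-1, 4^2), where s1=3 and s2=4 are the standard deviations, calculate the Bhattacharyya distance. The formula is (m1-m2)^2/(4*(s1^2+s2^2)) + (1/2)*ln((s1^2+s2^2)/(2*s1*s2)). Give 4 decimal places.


Bhattacharyya distance between two Gaussians:
DB = (m1-m2)^2/(4*(s1^2+s2^2)) + (1/2)*ln((s1^2+s2^2)/(2*s1*s2)).
(m1-m2)^2 = (1)^2 = 1.
s1^2+s2^2 = 9 + 16 = 25.
term1 = 1/100 = 0.01.
term2 = 0.5*ln(25/24.0) = 0.020411.
DB = 0.01 + 0.020411 = 0.0304

0.0304


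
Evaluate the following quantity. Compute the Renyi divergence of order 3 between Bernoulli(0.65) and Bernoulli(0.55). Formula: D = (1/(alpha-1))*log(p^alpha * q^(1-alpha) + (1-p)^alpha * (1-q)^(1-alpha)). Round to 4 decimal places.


Renyi divergence of order alpha between Bernoulli distributions:
D = (1/(alpha-1))*log(p^alpha * q^(1-alpha) + (1-p)^alpha * (1-q)^(1-alpha)).
alpha = 3, p = 0.65, q = 0.55.
p^alpha * q^(1-alpha) = 0.65^3 * 0.55^-2 = 0.907851.
(1-p)^alpha * (1-q)^(1-alpha) = 0.35^3 * 0.45^-2 = 0.211728.
sum = 0.907851 + 0.211728 = 1.11958.
D = (1/2)*log(1.11958) = 0.0565

0.0565


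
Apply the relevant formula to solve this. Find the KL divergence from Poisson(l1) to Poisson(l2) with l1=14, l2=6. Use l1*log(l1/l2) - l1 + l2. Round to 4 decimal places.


KL divergence for Poisson:
KL = l1*log(l1/l2) - l1 + l2.
l1 = 14, l2 = 6.
log(14/6) = 0.847298.
l1*log(l1/l2) = 14 * 0.847298 = 11.86217.
KL = 11.86217 - 14 + 6 = 3.8622

3.8622


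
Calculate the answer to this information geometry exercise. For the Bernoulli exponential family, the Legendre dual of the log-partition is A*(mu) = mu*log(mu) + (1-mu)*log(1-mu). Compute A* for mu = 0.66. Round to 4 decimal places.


Legendre transform for Bernoulli:
A*(mu) = mu*log(mu) + (1-mu)*log(1-mu).
mu = 0.66, 1-mu = 0.34.
mu*log(mu) = 0.66*log(0.66) = -0.27424.
(1-mu)*log(1-mu) = 0.34*log(0.34) = -0.366795.
A* = -0.27424 + -0.366795 = -0.6410

-0.6410


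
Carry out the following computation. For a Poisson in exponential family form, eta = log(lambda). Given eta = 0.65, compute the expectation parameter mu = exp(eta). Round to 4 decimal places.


Expectation parameter for Poisson exponential family:
mu = exp(eta).
eta = 0.65.
mu = exp(0.65) = 1.9155

1.9155


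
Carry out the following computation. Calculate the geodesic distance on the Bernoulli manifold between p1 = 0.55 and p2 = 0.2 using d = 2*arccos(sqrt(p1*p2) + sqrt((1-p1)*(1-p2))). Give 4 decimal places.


Geodesic distance on Bernoulli manifold:
d(p1,p2) = 2*arccos(sqrt(p1*p2) + sqrt((1-p1)*(1-p2))).
sqrt(p1*p2) = sqrt(0.55*0.2) = 0.331662.
sqrt((1-p1)*(1-p2)) = sqrt(0.45*0.8) = 0.6.
arg = 0.331662 + 0.6 = 0.931662.
d = 2*arccos(0.931662) = 0.7437

0.7437


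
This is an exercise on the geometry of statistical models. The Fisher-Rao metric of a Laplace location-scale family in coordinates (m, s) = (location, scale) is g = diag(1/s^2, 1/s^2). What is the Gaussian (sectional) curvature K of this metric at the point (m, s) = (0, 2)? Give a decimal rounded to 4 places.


The metric has the form g = (A dm^2 + B ds^2)/s^2 with A = 1, B = 1.
Substitute u = sqrt(A/B)*m: g = B*(du^2 + ds^2)/s^2, i.e. B times the
Poincare upper half-plane metric, which has constant Gaussian curvature -1.
Scaling a 2D metric by a constant c divides the Gaussian curvature by c,
so K = -1/B = -1/(1) = -1.0000 everywhere (the point (m, s) = (0, 2) is irrelevant:
the curvature is constant).
The requested Gaussian curvature is K = -1.0000.

-1.0000


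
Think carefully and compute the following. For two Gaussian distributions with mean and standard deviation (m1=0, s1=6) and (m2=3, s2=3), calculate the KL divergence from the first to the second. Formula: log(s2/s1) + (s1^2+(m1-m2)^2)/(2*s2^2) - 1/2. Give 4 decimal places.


KL divergence between normal distributions:
KL = log(s2/s1) + (s1^2 + (m1-m2)^2)/(2*s2^2) - 1/2.
log(3/6) = -0.693147.
(6^2 + (0-3)^2)/(2*3^2) = (36 + 9)/18 = 2.5.
KL = -0.693147 + 2.5 - 0.5 = 1.3069

1.3069


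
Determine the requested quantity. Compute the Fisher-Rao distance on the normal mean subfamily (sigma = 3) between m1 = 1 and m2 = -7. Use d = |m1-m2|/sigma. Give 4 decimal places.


On the fixed-variance normal subfamily, geodesic distance = |m1-m2|/sigma.
|1 - -7| = 8.
sigma = 3.
d = 8/3 = 2.6667

2.6667


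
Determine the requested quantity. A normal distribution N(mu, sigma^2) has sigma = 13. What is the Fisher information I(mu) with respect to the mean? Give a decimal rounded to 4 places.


The Fisher information for the mean of a normal distribution is I(mu) = 1/sigma^2.
sigma = 13, so sigma^2 = 169.
I(mu) = 1/169 = 0.0059

0.0059


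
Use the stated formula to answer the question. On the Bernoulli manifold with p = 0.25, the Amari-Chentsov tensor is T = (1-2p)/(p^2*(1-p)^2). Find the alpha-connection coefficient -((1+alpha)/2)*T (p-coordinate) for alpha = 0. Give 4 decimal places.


Skewness (Amari-Chentsov) tensor: T = (1-2p)/(p^2*(1-p)^2).
p = 0.25, 1-2p = 0.5, p^2 = 0.0625, (1-p)^2 = 0.5625.
T = 0.5/(0.0625 * 0.5625) = 14.222222.
In the p-coordinate, Gamma^(alpha) = Gamma^(0) - (alpha/2)*T with Gamma^(0) = (1/2)*g'(p) = -T/2,
so Gamma^(alpha) = -((1+alpha)/2)*T.
alpha = 0, -(1+alpha)/2 = -0.5.
Gamma = -0.5 * 14.222222 = -7.1111

-7.1111


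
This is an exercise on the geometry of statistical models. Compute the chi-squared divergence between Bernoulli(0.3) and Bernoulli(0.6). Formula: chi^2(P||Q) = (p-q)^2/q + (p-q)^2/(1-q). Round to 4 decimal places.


Chi-squared divergence between Bernoulli distributions:
chi^2 = (p-q)^2/q + (p-q)^2/(1-q).
p = 0.3, q = 0.6, p-q = -0.3.
(p-q)^2 = 0.09.
term1 = 0.09/0.6 = 0.15.
term2 = 0.09/0.4 = 0.225.
chi^2 = 0.15 + 0.225 = 0.3750

0.3750


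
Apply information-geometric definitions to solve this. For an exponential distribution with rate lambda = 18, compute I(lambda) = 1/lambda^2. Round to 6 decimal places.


Fisher information for exponential: I(lambda) = 1/lambda^2.
lambda = 18, lambda^2 = 324.
I = 1/324 = 0.003086

0.003086


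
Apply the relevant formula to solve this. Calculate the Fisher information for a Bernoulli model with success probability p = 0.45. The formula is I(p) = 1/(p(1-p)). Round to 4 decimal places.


For Bernoulli(p), Fisher information is I(p) = 1/(p*(1-p)).
p = 0.45, 1-p = 0.55.
p*(1-p) = 0.2475.
I(p) = 1/0.2475 = 4.0404

4.0404


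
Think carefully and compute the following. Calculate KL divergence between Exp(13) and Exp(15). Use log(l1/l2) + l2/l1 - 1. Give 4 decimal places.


KL divergence for exponential family:
KL = log(l1/l2) + l2/l1 - 1.
log(13/15) = -0.143101.
15/13 = 1.153846.
KL = -0.143101 + 1.153846 - 1 = 0.0107

0.0107


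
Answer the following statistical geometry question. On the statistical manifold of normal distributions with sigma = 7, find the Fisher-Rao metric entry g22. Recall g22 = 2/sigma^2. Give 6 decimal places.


For the 2-parameter normal family, the Fisher metric has:
  g11 = 1/sigma^2, g22 = 2/sigma^2.
sigma = 7, sigma^2 = 49.
g22 = 0.040816

0.040816


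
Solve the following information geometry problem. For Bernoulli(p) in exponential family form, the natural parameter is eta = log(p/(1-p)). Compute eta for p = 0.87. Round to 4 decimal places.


Natural parameter for Bernoulli: eta = log(p/(1-p)).
p = 0.87, 1-p = 0.13.
p/(1-p) = 6.692308.
eta = log(6.692308) = 1.9010

1.9010


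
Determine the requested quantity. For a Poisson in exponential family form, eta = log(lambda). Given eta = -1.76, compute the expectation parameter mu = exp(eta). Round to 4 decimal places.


Expectation parameter for Poisson exponential family:
mu = exp(eta).
eta = -1.76.
mu = exp(-1.76) = 0.1720

0.1720


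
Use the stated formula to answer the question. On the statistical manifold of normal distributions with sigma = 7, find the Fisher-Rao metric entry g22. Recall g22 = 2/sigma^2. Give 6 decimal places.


For the 2-parameter normal family, the Fisher metric has:
  g11 = 1/sigma^2, g22 = 2/sigma^2.
sigma = 7, sigma^2 = 49.
g22 = 0.040816

0.040816


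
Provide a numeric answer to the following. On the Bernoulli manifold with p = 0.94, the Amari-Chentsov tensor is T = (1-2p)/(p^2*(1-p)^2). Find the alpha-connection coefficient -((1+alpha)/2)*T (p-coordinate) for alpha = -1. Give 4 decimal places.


Skewness (Amari-Chentsov) tensor: T = (1-2p)/(p^2*(1-p)^2).
p = 0.94, 1-2p = -0.88, p^2 = 0.8836, (1-p)^2 = 0.0036.
T = -0.88/(0.8836 * 0.0036) = -276.646044.
In the p-coordinate, Gamma^(alpha) = Gamma^(0) - (alpha/2)*T with Gamma^(0) = (1/2)*g'(p) = -T/2,
so Gamma^(alpha) = -((1+alpha)/2)*T.
alpha = -1, -(1+alpha)/2 = 0.0.
Gamma = 0.0 * -276.646044 = 0.0000

0.0000


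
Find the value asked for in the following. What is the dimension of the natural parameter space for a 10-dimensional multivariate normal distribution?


Exponential family dimension calculation:
For 10-dim MVN: mean has 10 params, covariance has 10*11/2 = 55 unique entries.
Total dim = 10 + 55 = 65.

65


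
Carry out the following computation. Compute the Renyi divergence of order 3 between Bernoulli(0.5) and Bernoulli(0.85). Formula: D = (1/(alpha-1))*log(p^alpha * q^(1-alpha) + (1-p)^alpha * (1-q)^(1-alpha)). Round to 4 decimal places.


Renyi divergence of order alpha between Bernoulli distributions:
D = (1/(alpha-1))*log(p^alpha * q^(1-alpha) + (1-p)^alpha * (1-q)^(1-alpha)).
alpha = 3, p = 0.5, q = 0.85.
p^alpha * q^(1-alpha) = 0.5^3 * 0.85^-2 = 0.17301.
(1-p)^alpha * (1-q)^(1-alpha) = 0.5^3 * 0.15^-2 = 5.555556.
sum = 0.17301 + 5.555556 = 5.728566.
D = (1/2)*log(5.728566) = 0.8727

0.8727


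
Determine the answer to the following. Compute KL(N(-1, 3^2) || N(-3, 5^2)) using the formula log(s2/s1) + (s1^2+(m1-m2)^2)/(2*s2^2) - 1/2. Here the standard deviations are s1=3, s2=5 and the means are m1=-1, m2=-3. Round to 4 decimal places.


KL divergence between normal distributions:
KL = log(s2/s1) + (s1^2 + (m1-m2)^2)/(2*s2^2) - 1/2.
log(5/3) = 0.510826.
(3^2 + (-1--3)^2)/(2*5^2) = (9 + 4)/50 = 0.26.
KL = 0.510826 + 0.26 - 0.5 = 0.2708

0.2708


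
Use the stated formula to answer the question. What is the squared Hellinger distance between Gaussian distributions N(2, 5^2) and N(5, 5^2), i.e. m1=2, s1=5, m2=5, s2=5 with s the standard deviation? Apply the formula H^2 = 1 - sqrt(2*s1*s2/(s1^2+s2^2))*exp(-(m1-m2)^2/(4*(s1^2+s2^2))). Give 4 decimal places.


Squared Hellinger distance for Gaussians:
H^2 = 1 - sqrt(2*s1*s2/(s1^2+s2^2)) * exp(-(m1-m2)^2/(4*(s1^2+s2^2))).
s1^2 = 25, s2^2 = 25, s1^2+s2^2 = 50.
sqrt(2*5*5/(50)) = 1.0.
(m1-m2)^2 = (-3)^2 = 9.
exp(-9/(4*50)) = exp(-0.045) = 0.955997.
H^2 = 1 - 1.0*0.955997 = 0.0440

0.0440


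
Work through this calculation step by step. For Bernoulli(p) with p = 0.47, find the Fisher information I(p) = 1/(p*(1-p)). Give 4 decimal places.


For Bernoulli(p), Fisher information is I(p) = 1/(p*(1-p)).
p = 0.47, 1-p = 0.53.
p*(1-p) = 0.2491.
I(p) = 1/0.2491 = 4.0145

4.0145


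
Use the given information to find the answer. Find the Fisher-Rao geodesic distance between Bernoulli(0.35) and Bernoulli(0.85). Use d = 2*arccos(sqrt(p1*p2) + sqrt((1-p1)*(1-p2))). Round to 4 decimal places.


Geodesic distance on Bernoulli manifold:
d(p1,p2) = 2*arccos(sqrt(p1*p2) + sqrt((1-p1)*(1-p2))).
sqrt(p1*p2) = sqrt(0.35*0.85) = 0.545436.
sqrt((1-p1)*(1-p2)) = sqrt(0.65*0.15) = 0.31225.
arg = 0.545436 + 0.31225 = 0.857686.
d = 2*arccos(0.857686) = 1.0801

1.0801


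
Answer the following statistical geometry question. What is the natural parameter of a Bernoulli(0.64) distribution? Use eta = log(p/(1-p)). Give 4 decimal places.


Natural parameter for Bernoulli: eta = log(p/(1-p)).
p = 0.64, 1-p = 0.36.
p/(1-p) = 1.777778.
eta = log(1.777778) = 0.5754

0.5754


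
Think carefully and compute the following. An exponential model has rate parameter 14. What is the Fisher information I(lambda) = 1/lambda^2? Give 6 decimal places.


Fisher information for exponential: I(lambda) = 1/lambda^2.
lambda = 14, lambda^2 = 196.
I = 1/196 = 0.005102

0.005102


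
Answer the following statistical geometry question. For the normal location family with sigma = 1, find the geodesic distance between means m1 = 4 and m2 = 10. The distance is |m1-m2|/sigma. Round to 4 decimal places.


On the fixed-variance normal subfamily, geodesic distance = |m1-m2|/sigma.
|4 - 10| = 6.
sigma = 1.
d = 6/1 = 6.0000

6.0000


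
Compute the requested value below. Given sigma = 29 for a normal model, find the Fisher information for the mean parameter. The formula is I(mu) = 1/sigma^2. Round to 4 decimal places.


The Fisher information for the mean of a normal distribution is I(mu) = 1/sigma^2.
sigma = 29, so sigma^2 = 841.
I(mu) = 1/841 = 0.0012

0.0012


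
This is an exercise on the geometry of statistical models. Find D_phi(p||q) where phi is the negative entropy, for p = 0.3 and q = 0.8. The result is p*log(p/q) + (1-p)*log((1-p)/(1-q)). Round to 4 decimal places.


Bregman divergence with negative entropy generator:
D = p*log(p/q) + (1-p)*log((1-p)/(1-q)).
p = 0.3, q = 0.8.
p*log(p/q) = 0.3*log(0.3/0.8) = -0.294249.
(1-p)*log((1-p)/(1-q)) = 0.7*log(0.7/0.2) = 0.876934.
D = -0.294249 + 0.876934 = 0.5827

0.5827


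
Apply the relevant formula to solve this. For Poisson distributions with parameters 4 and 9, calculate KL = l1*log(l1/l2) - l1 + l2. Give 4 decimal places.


KL divergence for Poisson:
KL = l1*log(l1/l2) - l1 + l2.
l1 = 4, l2 = 9.
log(4/9) = -0.81093.
l1*log(l1/l2) = 4 * -0.81093 = -3.243721.
KL = -3.243721 - 4 + 9 = 1.7563

1.7563


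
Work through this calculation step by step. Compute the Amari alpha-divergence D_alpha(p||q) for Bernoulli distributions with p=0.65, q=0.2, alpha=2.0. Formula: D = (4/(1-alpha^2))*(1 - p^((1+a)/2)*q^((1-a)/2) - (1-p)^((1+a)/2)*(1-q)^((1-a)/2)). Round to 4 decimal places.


Amari alpha-divergence:
D = (4/(1-alpha^2))*(1 - p^((1+a)/2)*q^((1-a)/2) - (1-p)^((1+a)/2)*(1-q)^((1-a)/2)).
alpha = 2.0, p = 0.65, q = 0.2.
e1 = (1+alpha)/2 = 1.5, e2 = (1-alpha)/2 = -0.5.
t1 = p^e1 * q^e2 = 0.65^1.5 * 0.2^-0.5 = 1.171804.
t2 = (1-p)^e1 * (1-q)^e2 = 0.35^1.5 * 0.8^-0.5 = 0.231503.
4/(1-alpha^2) = -1.333333.
D = -1.333333*(1 - 1.171804 - 0.231503) = 0.5377

0.5377
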